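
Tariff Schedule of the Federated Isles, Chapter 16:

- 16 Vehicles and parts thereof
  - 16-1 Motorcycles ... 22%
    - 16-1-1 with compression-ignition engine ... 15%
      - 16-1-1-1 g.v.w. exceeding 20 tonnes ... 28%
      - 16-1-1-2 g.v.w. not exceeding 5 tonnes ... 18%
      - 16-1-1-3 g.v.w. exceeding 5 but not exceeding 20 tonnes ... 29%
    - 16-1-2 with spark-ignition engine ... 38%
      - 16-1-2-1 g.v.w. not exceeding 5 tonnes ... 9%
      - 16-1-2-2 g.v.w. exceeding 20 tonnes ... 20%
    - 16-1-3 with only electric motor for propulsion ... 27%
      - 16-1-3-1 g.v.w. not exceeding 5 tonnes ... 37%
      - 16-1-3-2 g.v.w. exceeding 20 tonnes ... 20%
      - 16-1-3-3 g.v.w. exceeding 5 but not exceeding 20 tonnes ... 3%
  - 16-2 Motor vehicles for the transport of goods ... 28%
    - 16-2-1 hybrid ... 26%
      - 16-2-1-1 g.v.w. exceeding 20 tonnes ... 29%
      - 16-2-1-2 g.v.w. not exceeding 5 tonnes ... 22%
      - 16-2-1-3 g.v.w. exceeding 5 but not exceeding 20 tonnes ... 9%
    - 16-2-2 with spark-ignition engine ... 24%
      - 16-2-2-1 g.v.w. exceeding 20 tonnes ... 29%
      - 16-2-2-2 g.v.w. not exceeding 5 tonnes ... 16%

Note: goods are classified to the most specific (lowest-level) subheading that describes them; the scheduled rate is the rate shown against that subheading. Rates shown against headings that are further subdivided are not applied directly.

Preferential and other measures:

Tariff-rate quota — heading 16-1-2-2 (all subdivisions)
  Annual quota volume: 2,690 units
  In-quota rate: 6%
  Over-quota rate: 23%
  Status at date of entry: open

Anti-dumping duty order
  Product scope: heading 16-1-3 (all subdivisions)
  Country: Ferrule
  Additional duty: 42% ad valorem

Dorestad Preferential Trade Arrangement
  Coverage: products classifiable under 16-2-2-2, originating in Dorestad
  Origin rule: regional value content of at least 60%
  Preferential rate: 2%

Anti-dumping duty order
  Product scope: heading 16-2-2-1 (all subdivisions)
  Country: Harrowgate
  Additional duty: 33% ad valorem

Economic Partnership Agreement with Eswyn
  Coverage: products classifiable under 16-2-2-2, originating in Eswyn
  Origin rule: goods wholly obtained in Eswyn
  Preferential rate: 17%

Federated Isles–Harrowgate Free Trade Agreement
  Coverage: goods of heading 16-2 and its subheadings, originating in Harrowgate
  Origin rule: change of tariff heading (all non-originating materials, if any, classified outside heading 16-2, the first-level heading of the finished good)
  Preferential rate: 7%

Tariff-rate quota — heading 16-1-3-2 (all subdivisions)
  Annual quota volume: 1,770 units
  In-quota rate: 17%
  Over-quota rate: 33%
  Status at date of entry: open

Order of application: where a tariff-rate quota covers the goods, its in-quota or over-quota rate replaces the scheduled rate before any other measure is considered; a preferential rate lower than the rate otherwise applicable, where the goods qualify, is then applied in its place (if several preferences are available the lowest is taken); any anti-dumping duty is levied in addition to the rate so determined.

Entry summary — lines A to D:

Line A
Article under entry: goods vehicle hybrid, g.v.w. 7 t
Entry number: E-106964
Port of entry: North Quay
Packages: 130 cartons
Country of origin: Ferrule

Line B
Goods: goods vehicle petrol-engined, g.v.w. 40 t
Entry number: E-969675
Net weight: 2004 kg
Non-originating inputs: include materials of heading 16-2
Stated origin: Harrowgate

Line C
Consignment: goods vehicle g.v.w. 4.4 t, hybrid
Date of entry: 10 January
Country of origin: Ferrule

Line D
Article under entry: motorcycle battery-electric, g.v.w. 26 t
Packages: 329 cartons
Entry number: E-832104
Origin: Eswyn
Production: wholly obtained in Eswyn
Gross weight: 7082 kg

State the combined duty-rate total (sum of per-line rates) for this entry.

110%

Line A: goods vehicle → 16-2; hybrid → 16-2-1; g.v.w. 7 t → 16-2-1-3. Scheduled 9%. No special measure applies. → 9%.
Line B: goods vehicle → 16-2; petrol-engined → 16-2-2; g.v.w. 40 t → 16-2-2-1. Scheduled 29%. Harrowgate agreement on 16-2: CTH not met; anti-dumping (Harrowgate, 16-2-2-1): +33%; total 29% + 33% = 62%. → 62%.
Line C: goods vehicle → 16-2; hybrid → 16-2-1; g.v.w. 4.4 t → 16-2-1-2. Scheduled 22%. No special measure applies. → 22%.
Line D: motorcycle → 16-1; battery-electric → 16-1-3; g.v.w. 26 t → 16-1-3-2. Scheduled 20%. quota on 16-1-3-2 open → in-quota 17%; Eswyn agreement on 16-2-2-2: 16-1-3-2 not covered. → 17%.
Sum: 9% + 62% + 22% + 17% = 110%.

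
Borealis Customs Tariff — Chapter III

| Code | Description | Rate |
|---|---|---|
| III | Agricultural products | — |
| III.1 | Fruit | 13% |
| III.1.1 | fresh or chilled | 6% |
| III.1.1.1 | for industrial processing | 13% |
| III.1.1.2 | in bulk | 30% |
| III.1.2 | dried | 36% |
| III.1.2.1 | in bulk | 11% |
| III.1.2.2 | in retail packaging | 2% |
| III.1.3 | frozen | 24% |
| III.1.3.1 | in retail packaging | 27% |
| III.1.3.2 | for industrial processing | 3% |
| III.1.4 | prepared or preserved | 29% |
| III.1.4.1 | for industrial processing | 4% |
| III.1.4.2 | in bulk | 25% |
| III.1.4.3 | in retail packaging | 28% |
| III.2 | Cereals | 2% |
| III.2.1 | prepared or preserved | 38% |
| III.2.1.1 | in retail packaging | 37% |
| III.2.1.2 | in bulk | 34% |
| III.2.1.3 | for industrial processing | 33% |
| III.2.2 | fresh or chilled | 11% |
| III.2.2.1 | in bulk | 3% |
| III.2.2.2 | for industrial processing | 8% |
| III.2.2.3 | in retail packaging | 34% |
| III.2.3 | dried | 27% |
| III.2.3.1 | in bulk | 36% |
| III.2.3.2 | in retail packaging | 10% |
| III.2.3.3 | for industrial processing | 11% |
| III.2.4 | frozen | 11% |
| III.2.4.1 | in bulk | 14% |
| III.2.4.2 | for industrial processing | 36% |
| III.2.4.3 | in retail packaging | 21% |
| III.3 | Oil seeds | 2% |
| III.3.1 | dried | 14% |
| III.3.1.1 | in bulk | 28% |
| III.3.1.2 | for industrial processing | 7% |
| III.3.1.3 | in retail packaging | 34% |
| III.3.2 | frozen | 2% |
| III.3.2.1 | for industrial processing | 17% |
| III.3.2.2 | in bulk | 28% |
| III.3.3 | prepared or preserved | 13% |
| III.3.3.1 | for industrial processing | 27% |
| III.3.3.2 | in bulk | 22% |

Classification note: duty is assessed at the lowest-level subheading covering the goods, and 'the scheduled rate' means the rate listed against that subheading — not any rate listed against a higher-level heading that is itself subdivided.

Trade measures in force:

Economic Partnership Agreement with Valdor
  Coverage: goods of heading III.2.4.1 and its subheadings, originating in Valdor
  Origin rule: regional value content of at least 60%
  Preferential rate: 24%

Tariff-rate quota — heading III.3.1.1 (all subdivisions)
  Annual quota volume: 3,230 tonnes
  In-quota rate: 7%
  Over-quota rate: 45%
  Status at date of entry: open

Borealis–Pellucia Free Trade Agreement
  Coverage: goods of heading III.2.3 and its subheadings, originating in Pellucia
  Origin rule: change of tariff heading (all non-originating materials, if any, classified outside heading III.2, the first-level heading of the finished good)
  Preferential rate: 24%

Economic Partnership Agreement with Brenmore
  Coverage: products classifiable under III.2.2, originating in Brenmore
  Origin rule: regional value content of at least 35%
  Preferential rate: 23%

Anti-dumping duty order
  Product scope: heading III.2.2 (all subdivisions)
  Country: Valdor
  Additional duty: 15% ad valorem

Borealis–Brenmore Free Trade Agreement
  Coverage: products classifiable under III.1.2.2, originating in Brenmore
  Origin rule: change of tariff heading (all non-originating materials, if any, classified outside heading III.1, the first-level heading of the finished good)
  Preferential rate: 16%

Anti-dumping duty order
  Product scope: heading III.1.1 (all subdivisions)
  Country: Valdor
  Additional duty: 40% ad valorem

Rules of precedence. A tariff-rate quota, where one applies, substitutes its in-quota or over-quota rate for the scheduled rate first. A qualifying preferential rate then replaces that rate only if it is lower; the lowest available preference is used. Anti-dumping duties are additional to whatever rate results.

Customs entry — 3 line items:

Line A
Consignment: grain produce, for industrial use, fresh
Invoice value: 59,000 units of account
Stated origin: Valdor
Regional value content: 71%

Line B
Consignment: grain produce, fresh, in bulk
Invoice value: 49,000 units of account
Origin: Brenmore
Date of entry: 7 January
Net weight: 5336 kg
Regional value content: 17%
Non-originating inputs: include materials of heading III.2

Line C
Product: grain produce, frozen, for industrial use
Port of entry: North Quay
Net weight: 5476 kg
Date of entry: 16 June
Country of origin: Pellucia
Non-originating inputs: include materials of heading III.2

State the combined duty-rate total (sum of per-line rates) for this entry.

Line A: grain → III.2; fresh → III.2.2; for industrial use → III.2.2.2. Scheduled 8%. Valdor agreement on III.2.4.1: III.2.2.2 not covered; anti-dumping (Valdor, III.2.2): +15%; total 8% + 15% = 23%. → 23%.
Line B: grain → III.2; fresh → III.2.2; in bulk → III.2.2.1. Scheduled 3%. Brenmore agreement on III.2.2: RVC < 35%; Brenmore agreement on III.1.2.2: III.2.2.1 not covered. → 3%.
Line C: grain → III.2; frozen → III.2.4; for industrial use → III.2.4.2. Scheduled 36%. Pellucia agreement on III.2.3: III.2.4.2 not covered. → 36%.
Sum: 23% + 3% + 36% = 62%.

62%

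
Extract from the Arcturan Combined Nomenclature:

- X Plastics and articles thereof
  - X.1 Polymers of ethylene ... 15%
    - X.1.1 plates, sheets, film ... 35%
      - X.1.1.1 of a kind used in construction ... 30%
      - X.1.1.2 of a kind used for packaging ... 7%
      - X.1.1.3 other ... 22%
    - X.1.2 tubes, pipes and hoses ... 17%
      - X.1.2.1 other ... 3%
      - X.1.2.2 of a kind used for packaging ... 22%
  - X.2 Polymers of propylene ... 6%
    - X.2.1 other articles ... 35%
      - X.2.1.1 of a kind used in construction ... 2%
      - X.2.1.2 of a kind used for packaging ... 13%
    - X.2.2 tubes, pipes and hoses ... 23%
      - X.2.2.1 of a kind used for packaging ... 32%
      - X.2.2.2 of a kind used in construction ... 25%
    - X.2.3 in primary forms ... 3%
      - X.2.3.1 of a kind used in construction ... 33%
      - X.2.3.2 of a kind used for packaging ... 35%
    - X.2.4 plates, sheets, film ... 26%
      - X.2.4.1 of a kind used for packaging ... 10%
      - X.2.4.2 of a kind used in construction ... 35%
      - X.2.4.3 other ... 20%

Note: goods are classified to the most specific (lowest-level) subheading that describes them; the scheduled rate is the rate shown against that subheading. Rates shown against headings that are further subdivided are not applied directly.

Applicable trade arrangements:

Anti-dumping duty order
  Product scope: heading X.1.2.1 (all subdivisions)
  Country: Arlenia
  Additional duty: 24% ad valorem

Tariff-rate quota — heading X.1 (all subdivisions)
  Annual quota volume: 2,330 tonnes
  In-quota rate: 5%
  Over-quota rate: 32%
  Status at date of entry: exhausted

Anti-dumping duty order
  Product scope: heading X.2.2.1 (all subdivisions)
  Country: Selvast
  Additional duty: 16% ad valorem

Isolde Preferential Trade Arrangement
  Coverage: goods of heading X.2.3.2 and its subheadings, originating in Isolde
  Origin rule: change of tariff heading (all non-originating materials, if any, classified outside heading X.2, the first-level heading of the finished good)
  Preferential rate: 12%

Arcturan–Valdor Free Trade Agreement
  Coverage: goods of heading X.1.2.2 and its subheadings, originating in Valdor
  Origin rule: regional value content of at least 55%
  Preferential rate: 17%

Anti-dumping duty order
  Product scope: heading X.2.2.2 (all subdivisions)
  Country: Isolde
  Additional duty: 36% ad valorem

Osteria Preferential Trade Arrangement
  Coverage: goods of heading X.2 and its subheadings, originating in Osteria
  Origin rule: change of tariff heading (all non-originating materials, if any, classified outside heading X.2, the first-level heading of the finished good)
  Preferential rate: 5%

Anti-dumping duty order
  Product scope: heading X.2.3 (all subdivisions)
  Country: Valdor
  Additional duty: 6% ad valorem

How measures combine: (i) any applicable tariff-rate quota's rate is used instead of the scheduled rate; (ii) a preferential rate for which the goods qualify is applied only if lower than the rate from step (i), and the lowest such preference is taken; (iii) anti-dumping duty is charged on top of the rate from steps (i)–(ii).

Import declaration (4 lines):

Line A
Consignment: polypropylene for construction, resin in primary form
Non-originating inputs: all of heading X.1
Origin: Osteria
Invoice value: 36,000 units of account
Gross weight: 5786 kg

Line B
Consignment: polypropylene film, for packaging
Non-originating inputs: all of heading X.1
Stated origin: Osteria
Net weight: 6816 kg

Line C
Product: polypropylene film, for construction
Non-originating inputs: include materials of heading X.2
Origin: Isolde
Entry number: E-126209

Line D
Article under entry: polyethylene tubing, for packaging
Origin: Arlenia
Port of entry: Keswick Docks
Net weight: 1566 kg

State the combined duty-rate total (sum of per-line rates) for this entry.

Line A: polypropylene → X.2; resin in primary form → X.2.3; for construction → X.2.3.1. Scheduled 33%. Osteria agreement on X.2: CTH met → 5% available; preferential 5%. → 5%.
Line B: polypropylene → X.2; film → X.2.4; for packaging → X.2.4.1. Scheduled 10%. Osteria agreement on X.2: CTH met → 5% available; preferential 5%. → 5%.
Line C: polypropylene → X.2; film → X.2.4; for construction → X.2.4.2. Scheduled 35%. Isolde agreement on X.2.3.2: X.2.4.2 not covered. → 35%.
Line D: polyethylene → X.1; tubing → X.1.2; for packaging → X.1.2.2. Scheduled 22%. quota on X.1 exhausted → over-quota 32%. → 32%.
Sum: 5% + 5% + 35% + 32% = 77%.

77%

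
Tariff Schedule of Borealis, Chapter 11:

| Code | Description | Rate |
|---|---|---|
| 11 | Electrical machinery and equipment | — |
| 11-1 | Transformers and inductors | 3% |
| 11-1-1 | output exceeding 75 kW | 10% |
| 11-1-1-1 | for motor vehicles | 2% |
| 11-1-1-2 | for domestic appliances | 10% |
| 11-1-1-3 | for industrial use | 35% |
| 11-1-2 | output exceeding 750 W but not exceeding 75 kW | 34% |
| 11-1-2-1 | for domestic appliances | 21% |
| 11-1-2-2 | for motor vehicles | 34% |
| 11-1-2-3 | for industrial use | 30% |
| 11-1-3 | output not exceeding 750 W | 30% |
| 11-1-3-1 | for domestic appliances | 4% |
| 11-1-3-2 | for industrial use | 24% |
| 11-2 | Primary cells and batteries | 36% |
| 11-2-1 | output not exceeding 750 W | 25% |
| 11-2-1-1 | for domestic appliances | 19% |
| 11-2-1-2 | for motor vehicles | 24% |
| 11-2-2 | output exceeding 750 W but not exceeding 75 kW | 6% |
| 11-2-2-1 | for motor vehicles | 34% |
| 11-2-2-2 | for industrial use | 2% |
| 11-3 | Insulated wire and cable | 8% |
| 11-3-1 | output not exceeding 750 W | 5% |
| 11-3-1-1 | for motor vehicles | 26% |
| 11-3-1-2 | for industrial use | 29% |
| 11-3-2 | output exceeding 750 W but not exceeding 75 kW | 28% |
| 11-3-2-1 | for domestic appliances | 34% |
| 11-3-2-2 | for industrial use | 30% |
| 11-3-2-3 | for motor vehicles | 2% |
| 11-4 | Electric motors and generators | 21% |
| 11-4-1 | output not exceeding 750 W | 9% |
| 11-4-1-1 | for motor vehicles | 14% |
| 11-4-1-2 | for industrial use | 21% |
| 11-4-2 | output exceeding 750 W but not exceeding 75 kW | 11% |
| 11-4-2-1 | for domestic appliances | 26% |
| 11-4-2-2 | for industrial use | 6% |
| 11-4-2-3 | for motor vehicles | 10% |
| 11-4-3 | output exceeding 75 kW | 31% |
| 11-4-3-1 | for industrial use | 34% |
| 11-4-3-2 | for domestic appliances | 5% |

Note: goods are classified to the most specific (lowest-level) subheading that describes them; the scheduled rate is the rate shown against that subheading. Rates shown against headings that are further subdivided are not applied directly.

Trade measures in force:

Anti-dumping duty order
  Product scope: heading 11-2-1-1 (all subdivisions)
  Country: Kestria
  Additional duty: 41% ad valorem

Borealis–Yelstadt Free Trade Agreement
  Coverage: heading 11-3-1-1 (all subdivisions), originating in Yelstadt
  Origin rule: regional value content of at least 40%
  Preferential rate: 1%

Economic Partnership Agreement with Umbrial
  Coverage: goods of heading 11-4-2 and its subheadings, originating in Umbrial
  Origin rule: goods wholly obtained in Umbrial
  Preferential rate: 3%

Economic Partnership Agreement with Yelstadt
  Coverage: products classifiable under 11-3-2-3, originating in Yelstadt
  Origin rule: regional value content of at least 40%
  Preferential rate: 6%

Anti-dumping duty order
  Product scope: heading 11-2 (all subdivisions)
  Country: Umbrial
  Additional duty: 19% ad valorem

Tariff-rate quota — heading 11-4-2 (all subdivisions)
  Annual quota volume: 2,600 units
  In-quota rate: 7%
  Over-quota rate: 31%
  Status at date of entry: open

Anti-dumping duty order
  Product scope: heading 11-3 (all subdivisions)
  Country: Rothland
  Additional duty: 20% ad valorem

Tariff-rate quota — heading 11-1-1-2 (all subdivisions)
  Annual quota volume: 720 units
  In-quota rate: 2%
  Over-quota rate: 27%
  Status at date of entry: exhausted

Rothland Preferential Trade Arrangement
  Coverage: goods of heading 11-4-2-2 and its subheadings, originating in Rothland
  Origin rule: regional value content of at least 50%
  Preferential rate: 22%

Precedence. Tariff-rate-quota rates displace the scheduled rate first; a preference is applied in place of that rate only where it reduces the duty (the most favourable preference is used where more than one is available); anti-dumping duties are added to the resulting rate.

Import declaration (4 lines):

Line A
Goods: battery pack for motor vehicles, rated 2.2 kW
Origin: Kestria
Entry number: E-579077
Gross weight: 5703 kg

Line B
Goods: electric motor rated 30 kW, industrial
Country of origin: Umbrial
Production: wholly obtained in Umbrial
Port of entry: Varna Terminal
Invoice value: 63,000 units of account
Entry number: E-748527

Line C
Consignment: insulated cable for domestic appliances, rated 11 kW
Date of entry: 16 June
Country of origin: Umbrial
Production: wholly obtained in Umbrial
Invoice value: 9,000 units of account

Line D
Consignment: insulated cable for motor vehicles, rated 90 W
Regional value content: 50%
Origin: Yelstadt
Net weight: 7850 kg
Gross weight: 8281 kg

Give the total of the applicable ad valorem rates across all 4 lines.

Line A: battery pack → 11-2; rated 2.2 kW → 11-2-2; for motor vehicles → 11-2-2-1. Scheduled 34%. No special measure applies. → 34%.
Line B: electric motor → 11-4; rated 30 kW → 11-4-2; industrial → 11-4-2-2. Scheduled 6%. quota on 11-4-2 open → in-quota 7%; Umbrial agreement on 11-4-2: wholly obtained → 3% available; preferential 3%. → 3%.
Line C: insulated cable → 11-3; rated 11 kW → 11-3-2; for domestic appliances → 11-3-2-1. Scheduled 34%. Umbrial agreement on 11-4-2: 11-3-2-1 not covered. → 34%.
Line D: insulated cable → 11-3; rated 90 W → 11-3-1; for motor vehicles → 11-3-1-1. Scheduled 26%. Yelstadt agreement on 11-3-1-1: RVC ≥ 40% → 1% available; Yelstadt agreement on 11-3-2-3: 11-3-1-1 not covered; preferential 1%. → 1%.
Sum: 34% + 3% + 34% + 1% = 72%.

72%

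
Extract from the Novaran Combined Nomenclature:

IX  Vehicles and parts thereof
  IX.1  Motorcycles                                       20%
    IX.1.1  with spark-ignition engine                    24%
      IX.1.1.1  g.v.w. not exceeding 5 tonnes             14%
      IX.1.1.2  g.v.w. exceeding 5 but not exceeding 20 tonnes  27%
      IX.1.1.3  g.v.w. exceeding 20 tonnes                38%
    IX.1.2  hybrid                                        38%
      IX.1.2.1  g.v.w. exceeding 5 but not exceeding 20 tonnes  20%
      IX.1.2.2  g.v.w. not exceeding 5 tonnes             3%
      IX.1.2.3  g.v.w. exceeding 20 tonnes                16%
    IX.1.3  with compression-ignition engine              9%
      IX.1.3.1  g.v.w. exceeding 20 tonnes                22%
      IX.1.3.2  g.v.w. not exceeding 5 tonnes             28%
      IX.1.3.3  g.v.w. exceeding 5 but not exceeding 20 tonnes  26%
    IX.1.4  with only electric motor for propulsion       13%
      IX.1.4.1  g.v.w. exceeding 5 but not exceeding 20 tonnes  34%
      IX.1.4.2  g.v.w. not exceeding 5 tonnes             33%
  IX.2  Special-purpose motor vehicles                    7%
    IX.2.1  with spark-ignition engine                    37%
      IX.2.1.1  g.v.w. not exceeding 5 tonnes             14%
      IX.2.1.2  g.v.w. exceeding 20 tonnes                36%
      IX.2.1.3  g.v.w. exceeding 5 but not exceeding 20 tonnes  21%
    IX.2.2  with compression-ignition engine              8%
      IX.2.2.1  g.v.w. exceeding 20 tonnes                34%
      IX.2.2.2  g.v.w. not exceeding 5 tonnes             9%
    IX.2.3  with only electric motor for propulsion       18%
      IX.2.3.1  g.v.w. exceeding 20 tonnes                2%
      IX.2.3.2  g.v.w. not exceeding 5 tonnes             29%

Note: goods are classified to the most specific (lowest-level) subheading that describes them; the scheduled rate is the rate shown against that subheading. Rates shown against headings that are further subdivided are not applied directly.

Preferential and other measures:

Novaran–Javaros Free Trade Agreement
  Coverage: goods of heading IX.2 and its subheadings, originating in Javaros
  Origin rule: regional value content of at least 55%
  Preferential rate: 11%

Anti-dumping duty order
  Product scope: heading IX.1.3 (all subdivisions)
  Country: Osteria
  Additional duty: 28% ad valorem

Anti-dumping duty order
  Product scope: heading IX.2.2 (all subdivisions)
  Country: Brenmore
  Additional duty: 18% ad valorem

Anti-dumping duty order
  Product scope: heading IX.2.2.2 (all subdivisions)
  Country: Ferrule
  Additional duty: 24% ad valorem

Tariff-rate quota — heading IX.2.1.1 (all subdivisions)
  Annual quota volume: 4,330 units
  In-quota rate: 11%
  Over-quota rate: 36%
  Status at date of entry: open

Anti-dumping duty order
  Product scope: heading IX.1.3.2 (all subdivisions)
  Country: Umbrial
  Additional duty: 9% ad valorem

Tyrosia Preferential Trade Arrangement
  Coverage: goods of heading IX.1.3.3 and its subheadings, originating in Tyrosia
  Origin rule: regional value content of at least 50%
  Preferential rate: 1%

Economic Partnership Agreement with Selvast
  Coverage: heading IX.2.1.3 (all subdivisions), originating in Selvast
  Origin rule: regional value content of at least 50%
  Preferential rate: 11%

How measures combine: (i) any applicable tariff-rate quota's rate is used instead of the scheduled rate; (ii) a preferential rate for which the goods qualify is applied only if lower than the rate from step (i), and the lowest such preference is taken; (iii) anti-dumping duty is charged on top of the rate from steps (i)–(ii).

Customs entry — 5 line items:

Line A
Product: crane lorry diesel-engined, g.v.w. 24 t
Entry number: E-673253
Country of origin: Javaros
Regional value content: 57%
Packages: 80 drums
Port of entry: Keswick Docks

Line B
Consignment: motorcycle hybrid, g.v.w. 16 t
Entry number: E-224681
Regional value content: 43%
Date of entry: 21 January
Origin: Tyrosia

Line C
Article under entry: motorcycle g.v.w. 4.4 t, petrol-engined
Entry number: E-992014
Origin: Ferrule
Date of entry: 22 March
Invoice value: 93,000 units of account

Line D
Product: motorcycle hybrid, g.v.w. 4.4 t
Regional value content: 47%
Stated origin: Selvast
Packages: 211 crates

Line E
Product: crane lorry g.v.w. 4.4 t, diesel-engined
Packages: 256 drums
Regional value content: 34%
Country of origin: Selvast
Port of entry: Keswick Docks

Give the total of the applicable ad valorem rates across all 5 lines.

57%

Line A: crane lorry → IX.2; diesel-engined → IX.2.2; g.v.w. 24 t → IX.2.2.1. Scheduled 34%. Javaros agreement on IX.2: RVC ≥ 55% → 11% available; preferential 11%. → 11%.
Line B: motorcycle → IX.1; hybrid → IX.1.2; g.v.w. 16 t → IX.1.2.1. Scheduled 20%. Tyrosia agreement on IX.1.3.3: IX.1.2.1 not covered. → 20%.
Line C: motorcycle → IX.1; petrol-engined → IX.1.1; g.v.w. 4.4 t → IX.1.1.1. Scheduled 14%. No special measure applies. → 14%.
Line D: motorcycle → IX.1; hybrid → IX.1.2; g.v.w. 4.4 t → IX.1.2.2. Scheduled 3%. Selvast agreement on IX.2.1.3: IX.1.2.2 not covered. → 3%.
Line E: crane lorry → IX.2; diesel-engined → IX.2.2; g.v.w. 4.4 t → IX.2.2.2. Scheduled 9%. Selvast agreement on IX.2.1.3: IX.2.2.2 not covered. → 9%.
Sum: 11% + 20% + 14% + 3% + 9% = 57%.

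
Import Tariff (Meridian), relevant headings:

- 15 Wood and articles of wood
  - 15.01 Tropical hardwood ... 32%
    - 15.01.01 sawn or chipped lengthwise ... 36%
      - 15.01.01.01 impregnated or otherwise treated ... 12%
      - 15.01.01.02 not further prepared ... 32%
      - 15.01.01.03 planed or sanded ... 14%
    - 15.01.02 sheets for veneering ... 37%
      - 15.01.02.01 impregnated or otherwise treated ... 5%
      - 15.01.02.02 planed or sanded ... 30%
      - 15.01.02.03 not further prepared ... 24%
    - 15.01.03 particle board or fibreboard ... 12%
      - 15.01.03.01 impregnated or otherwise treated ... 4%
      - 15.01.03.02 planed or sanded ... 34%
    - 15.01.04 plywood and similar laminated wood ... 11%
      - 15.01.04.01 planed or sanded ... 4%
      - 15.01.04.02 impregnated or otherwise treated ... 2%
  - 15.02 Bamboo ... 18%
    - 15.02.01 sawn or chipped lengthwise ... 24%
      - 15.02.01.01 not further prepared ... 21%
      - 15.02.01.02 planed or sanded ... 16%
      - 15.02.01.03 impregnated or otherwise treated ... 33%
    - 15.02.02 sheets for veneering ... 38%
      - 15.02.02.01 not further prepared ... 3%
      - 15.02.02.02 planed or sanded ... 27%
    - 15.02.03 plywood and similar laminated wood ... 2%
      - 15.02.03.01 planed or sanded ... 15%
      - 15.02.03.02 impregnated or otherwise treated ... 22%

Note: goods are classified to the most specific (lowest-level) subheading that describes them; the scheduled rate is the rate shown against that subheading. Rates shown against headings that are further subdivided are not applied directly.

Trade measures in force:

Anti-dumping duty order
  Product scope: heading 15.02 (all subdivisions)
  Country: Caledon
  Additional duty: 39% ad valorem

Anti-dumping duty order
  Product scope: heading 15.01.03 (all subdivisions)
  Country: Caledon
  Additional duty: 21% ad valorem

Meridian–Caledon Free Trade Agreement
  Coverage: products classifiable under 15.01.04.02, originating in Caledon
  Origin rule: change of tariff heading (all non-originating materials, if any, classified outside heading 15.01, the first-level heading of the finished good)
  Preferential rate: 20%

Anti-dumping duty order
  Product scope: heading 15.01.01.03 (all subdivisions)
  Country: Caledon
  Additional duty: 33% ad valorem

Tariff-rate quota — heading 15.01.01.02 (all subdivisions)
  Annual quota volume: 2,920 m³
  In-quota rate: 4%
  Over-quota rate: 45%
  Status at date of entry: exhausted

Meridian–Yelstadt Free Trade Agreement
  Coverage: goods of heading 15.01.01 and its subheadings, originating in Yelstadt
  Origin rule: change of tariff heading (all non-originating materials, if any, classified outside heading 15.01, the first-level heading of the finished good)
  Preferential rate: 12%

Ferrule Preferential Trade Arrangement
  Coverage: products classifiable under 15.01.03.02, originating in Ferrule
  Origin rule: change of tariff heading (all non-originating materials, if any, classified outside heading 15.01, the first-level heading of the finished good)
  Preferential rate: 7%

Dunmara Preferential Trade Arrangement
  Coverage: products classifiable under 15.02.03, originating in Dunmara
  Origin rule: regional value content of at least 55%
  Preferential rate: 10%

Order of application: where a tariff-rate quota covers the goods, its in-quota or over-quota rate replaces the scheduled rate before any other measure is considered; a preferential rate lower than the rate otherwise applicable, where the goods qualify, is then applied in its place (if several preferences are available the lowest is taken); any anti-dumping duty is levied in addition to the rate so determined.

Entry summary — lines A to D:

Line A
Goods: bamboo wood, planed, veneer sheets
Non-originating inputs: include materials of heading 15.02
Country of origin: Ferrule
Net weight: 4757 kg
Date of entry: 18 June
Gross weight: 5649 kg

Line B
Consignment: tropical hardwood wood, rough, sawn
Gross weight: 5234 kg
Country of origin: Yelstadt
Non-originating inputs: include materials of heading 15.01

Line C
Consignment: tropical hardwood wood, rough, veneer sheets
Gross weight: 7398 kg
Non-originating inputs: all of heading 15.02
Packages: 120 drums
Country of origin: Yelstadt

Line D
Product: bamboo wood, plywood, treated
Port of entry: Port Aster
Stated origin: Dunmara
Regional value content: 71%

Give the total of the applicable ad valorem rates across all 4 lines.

106%

Line A: bamboo → 15.02; veneer sheets → 15.02.02; planed → 15.02.02.02. Scheduled 27%. Ferrule agreement on 15.01.03.02: 15.02.02.02 not covered. → 27%.
Line B: tropical hardwood → 15.01; sawn → 15.01.01; rough → 15.01.01.02. Scheduled 32%. quota on 15.01.01.02 exhausted → over-quota 45%; Yelstadt agreement on 15.01.01: CTH not met. → 45%.
Line C: tropical hardwood → 15.01; veneer sheets → 15.01.02; rough → 15.01.02.03. Scheduled 24%. Yelstadt agreement on 15.01.01: 15.01.02.03 not covered. → 24%.
Line D: bamboo → 15.02; plywood → 15.02.03; treated → 15.02.03.02. Scheduled 22%. Dunmara agreement on 15.02.03: RVC ≥ 55% → 10% available; preferential 10%. → 10%.
Sum: 27% + 45% + 24% + 10% = 106%.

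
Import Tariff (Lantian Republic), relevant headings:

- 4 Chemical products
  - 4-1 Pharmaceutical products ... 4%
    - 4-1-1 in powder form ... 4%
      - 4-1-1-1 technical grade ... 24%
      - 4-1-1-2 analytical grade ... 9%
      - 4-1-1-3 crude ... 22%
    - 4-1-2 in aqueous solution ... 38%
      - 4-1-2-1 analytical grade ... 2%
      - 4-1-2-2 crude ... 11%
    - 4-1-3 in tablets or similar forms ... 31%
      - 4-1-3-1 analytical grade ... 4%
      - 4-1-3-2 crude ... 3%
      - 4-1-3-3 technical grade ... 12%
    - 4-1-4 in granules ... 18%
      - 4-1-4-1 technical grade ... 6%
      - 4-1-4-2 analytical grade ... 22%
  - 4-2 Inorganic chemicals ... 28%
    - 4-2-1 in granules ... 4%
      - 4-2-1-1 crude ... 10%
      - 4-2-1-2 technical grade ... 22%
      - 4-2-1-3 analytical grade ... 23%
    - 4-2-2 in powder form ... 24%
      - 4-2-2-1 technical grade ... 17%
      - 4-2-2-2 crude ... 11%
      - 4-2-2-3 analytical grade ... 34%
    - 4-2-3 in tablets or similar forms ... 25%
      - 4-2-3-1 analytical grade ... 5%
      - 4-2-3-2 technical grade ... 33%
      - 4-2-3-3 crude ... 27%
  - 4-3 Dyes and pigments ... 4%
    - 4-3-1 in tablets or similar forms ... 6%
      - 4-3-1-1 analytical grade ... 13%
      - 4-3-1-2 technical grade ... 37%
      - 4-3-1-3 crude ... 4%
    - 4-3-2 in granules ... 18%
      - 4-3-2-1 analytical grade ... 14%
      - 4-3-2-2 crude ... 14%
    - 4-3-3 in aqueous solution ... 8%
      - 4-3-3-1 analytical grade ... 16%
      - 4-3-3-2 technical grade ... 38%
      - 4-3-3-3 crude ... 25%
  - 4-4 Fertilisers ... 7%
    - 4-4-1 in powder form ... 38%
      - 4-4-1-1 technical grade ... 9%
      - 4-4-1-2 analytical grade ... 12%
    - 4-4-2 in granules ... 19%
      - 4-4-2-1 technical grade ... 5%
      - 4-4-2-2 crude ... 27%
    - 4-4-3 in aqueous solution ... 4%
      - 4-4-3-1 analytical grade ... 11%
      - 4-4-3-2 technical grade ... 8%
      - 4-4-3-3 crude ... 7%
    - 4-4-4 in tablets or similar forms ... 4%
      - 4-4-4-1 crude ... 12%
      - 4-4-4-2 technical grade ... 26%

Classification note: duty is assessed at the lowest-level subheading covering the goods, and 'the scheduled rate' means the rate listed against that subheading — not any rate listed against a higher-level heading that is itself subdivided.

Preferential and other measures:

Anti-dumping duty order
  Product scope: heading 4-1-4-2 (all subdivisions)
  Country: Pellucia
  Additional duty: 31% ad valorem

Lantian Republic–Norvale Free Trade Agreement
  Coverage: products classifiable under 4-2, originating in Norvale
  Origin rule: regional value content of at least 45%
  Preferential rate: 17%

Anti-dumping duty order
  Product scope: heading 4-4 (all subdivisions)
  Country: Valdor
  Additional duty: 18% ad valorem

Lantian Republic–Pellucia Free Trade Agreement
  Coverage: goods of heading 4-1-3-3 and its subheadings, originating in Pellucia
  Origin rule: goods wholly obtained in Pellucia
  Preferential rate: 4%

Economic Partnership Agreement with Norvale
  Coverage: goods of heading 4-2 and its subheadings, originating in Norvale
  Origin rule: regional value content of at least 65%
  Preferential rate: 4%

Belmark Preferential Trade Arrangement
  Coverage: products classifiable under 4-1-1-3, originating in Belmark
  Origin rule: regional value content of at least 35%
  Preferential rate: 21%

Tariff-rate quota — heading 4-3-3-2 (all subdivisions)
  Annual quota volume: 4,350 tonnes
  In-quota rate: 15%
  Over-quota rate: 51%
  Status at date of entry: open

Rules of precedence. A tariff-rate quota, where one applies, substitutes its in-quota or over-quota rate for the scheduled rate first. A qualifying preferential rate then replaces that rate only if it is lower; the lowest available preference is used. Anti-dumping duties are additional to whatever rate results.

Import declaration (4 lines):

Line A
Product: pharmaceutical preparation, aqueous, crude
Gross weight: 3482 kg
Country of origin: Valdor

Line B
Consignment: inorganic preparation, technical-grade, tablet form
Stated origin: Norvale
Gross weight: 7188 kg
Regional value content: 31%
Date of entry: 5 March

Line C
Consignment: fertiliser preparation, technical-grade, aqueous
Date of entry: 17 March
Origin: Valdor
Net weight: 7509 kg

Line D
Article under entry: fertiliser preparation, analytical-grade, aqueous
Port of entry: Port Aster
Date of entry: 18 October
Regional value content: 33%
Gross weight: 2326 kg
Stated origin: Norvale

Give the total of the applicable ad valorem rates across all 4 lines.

81%

Line A: pharmaceutical → 4-1; aqueous → 4-1-2; crude → 4-1-2-2. Scheduled 11%. No special measure applies. → 11%.
Line B: inorganic → 4-2; tablet form → 4-2-3; technical-grade → 4-2-3-2. Scheduled 33%. Norvale agreement on 4-2: RVC < 45%; Norvale agreement on 4-2: RVC < 65%. → 33%.
Line C: fertiliser → 4-4; aqueous → 4-4-3; technical-grade → 4-4-3-2. Scheduled 8%. anti-dumping (Valdor, 4-4): +18%; total 8% + 18% = 26%. → 26%.
Line D: fertiliser → 4-4; aqueous → 4-4-3; analytical-grade → 4-4-3-1. Scheduled 11%. Norvale agreement on 4-2: 4-4-3-1 not covered; Norvale agreement on 4-2: 4-4-3-1 not covered. → 11%.
Sum: 11% + 33% + 26% + 11% = 81%.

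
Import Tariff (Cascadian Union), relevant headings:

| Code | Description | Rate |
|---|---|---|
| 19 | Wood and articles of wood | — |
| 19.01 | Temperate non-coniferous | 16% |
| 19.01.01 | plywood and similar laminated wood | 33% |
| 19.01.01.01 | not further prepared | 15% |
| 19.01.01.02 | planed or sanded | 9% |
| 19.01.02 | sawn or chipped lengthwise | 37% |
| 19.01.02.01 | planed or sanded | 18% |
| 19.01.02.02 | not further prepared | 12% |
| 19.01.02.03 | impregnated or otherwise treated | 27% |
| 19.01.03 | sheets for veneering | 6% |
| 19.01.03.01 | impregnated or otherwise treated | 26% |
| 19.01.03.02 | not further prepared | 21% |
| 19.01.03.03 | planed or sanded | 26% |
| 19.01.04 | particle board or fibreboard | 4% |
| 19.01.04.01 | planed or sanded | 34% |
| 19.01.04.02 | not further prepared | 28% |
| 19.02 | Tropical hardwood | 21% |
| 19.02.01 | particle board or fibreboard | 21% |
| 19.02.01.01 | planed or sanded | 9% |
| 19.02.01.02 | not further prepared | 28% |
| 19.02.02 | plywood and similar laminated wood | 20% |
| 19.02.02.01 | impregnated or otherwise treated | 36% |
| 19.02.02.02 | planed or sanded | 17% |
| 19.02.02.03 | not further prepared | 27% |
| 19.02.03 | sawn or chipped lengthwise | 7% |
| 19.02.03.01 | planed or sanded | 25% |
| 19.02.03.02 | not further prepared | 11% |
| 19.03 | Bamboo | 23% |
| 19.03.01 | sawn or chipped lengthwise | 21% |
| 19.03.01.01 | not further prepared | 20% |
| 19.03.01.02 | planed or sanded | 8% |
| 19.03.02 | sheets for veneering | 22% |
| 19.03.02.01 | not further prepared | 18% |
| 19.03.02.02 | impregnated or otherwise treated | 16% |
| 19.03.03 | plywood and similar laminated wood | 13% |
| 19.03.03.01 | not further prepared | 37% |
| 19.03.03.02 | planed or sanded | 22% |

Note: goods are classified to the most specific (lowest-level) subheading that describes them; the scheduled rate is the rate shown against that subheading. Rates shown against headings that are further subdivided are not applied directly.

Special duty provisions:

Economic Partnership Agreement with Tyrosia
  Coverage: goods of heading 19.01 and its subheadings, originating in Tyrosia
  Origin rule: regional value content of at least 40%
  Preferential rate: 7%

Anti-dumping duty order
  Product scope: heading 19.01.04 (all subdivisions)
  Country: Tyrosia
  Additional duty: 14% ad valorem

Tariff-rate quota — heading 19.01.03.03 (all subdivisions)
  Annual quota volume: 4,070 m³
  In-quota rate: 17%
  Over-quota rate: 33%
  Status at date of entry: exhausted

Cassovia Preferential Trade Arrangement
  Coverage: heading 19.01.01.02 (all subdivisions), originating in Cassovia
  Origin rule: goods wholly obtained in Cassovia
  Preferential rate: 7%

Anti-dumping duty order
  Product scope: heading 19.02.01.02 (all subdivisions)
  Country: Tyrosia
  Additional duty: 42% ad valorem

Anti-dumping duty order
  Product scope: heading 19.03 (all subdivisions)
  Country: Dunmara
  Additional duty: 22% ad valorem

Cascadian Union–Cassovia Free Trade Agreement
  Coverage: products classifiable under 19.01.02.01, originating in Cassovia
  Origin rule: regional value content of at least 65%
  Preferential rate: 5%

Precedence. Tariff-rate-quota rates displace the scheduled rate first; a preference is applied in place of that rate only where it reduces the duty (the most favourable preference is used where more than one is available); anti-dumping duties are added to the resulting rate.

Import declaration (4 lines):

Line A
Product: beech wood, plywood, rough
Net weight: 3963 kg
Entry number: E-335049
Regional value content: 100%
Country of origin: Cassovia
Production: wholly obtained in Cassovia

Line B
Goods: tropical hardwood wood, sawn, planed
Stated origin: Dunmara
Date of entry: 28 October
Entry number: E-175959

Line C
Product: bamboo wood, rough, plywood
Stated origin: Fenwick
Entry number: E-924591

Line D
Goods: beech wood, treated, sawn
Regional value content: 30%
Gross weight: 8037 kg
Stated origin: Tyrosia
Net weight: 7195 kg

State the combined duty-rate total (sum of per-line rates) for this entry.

Line A: beech → 19.01; plywood → 19.01.01; rough → 19.01.01.01. Scheduled 15%. Cassovia agreement on 19.01.01.02: 19.01.01.01 not covered; Cassovia agreement on 19.01.02.01: 19.01.01.01 not covered. → 15%.
Line B: tropical hardwood → 19.02; sawn → 19.02.03; planed → 19.02.03.01. Scheduled 25%. No special measure applies. → 25%.
Line C: bamboo → 19.03; plywood → 19.03.03; rough → 19.03.03.01. Scheduled 37%. No special measure applies. → 37%.
Line D: beech → 19.01; sawn → 19.01.02; treated → 19.01.02.03. Scheduled 27%. Tyrosia agreement on 19.01: RVC < 40%. → 27%.
Sum: 15% + 25% + 37% + 27% = 104%.

104%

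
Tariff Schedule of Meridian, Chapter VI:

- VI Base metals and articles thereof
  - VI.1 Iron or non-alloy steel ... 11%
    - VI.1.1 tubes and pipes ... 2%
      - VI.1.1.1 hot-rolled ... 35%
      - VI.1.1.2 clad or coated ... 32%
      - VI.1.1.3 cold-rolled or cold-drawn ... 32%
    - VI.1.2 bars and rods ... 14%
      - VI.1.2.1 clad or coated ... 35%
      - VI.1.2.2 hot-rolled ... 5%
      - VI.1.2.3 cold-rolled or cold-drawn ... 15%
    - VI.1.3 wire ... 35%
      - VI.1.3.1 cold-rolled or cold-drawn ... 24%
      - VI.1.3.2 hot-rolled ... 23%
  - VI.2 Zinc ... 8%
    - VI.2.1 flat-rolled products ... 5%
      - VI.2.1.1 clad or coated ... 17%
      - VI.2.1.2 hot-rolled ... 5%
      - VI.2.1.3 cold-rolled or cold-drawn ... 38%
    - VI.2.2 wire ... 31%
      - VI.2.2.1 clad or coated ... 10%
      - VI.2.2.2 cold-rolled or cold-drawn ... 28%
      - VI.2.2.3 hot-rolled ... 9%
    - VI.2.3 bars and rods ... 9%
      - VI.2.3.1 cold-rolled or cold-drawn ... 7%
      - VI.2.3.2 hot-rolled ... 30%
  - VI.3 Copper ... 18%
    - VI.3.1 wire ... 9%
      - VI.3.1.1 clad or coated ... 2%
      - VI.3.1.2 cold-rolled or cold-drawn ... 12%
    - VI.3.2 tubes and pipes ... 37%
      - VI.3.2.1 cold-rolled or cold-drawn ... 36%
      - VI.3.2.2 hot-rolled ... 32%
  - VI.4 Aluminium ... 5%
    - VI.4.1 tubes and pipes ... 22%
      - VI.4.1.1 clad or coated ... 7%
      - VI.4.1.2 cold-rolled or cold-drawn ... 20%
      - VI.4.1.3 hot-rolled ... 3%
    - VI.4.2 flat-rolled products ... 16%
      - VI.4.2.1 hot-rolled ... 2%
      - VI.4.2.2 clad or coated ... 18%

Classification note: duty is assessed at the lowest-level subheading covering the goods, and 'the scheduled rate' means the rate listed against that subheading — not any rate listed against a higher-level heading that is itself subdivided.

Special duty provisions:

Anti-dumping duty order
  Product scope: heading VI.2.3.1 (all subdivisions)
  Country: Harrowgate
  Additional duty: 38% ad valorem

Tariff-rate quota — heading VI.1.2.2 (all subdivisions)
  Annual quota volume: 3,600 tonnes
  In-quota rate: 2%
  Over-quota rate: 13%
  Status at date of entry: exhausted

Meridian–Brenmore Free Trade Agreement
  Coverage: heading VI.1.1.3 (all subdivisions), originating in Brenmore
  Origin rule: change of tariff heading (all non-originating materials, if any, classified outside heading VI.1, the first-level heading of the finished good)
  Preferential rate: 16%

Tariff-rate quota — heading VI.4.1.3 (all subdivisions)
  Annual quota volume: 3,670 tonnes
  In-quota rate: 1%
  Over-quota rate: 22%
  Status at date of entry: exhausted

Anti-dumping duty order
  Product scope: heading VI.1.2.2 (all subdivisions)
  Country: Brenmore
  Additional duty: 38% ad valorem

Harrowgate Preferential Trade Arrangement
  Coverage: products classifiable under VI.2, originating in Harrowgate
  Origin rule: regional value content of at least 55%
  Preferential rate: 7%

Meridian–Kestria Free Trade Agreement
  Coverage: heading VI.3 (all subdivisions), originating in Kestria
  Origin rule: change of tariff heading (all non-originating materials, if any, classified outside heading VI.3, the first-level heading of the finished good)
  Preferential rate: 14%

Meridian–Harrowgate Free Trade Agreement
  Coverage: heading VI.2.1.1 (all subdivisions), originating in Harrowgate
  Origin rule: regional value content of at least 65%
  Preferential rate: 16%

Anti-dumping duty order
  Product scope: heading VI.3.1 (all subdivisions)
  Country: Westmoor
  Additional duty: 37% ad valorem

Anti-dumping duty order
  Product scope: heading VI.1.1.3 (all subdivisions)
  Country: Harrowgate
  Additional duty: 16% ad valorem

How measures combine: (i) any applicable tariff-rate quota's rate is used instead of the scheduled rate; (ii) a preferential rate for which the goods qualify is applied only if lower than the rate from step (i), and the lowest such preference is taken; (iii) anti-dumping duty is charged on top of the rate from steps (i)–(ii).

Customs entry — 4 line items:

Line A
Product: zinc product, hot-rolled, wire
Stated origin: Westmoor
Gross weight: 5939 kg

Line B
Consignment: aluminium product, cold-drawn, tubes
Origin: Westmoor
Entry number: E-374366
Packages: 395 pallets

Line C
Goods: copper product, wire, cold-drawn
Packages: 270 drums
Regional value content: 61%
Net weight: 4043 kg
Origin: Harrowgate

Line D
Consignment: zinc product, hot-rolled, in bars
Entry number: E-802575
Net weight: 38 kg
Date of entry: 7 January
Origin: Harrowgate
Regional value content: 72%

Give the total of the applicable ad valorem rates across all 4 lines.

48%

Line A: zinc → VI.2; wire → VI.2.2; hot-rolled → VI.2.2.3. Scheduled 9%. No special measure applies. → 9%.
Line B: aluminium → VI.4; tubes → VI.4.1; cold-drawn → VI.4.1.2. Scheduled 20%. No special measure applies. → 20%.
Line C: copper → VI.3; wire → VI.3.1; cold-drawn → VI.3.1.2. Scheduled 12%. Harrowgate agreement on VI.2: VI.3.1.2 not covered; Harrowgate agreement on VI.2.1.1: VI.3.1.2 not covered. → 12%.
Line D: zinc → VI.2; in bars → VI.2.3; hot-rolled → VI.2.3.2. Scheduled 30%. Harrowgate agreement on VI.2: RVC ≥ 55% → 7% available; Harrowgate agreement on VI.2.1.1: VI.2.3.2 not covered; preferential 7%. → 7%.
Sum: 9% + 20% + 12% + 7% = 48%.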